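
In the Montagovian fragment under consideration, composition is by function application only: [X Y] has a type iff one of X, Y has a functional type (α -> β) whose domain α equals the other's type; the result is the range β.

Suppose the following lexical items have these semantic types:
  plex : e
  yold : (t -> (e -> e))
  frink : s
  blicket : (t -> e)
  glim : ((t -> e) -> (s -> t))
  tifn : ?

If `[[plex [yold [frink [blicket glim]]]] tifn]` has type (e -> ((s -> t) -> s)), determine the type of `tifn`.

(e -> (e -> ((s -> t) -> s)))

For [[plex [yold [frink [blicket glim]]]] tifn] to have type (e -> ((s -> t) -> s)) with [plex [yold [frink [blicket glim]]]] of type e, tifn must be the function: tifn : (e -> (e -> ((s -> t) -> s))).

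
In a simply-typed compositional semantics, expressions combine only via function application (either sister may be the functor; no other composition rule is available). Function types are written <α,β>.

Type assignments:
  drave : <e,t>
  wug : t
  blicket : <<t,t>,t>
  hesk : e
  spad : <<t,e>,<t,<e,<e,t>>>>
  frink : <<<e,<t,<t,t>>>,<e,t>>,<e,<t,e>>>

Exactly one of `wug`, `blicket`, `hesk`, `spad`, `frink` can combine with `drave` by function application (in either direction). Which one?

hesk

wug : t — neither side's domain matches the other.
blicket : <<t,t>,t> — neither side's domain matches the other.
hesk — combines: drave : <e,t> takes hesk : e as argument, giving t.
spad : <<t,e>,<t,<e,<e,t>>>> — neither side's domain matches the other.
frink : <<<e,<t,<t,t>>>,<e,t>>,<e,<t,e>>> — neither side's domain matches the other.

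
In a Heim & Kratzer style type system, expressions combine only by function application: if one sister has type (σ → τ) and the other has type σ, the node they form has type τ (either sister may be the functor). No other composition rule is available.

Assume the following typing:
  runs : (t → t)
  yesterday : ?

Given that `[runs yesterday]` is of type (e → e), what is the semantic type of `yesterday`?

[runs yesterday] must have type (e → e). The sister runs has type (t → t); that is not a function onto (e → e), so yesterday must be the functor, of type ((t → t) → (e → e)).

((t → t) → (e → e))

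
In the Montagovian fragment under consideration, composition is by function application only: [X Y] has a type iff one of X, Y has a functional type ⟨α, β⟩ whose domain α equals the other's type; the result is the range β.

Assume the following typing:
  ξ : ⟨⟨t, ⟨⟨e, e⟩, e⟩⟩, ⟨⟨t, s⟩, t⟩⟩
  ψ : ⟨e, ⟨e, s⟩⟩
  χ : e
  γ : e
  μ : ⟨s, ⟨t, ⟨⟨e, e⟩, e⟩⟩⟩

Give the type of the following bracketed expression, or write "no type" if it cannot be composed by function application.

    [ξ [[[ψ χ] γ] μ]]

⟨⟨t, s⟩, t⟩

[ψ χ] — ψ of type ⟨e, ⟨e, s⟩⟩ combines with χ of type e: type ⟨e, s⟩.
[[ψ χ] γ] — [ψ χ] of type ⟨e, s⟩ combines with γ of type e: type s.
[[[ψ χ] γ] μ] — μ of type ⟨s, ⟨t, ⟨⟨e, e⟩, e⟩⟩⟩ combines with [[ψ χ] γ] of type s: type ⟨t, ⟨⟨e, e⟩, e⟩⟩.
[ξ [[[ψ χ] γ] μ]] — ξ of type ⟨⟨t, ⟨⟨e, e⟩, e⟩⟩, ⟨⟨t, s⟩, t⟩⟩ combines with [[[ψ χ] γ] μ] of type ⟨t, ⟨⟨e, e⟩, e⟩⟩: type ⟨⟨t, s⟩, t⟩.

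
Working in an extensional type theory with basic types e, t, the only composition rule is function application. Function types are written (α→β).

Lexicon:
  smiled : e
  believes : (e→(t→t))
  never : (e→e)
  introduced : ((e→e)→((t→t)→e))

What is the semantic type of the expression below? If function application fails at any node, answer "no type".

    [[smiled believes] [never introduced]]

e

At [smiled believes], believes : (e→(t→t)) takes smiled : e, giving (t→t).
At [never introduced], introduced : ((e→e)→((t→t)→e)) takes never : (e→e), giving ((t→t)→e).
At [[smiled believes] [never introduced]], [never introduced] : ((t→t)→e) takes [smiled believes] : (t→t), giving e.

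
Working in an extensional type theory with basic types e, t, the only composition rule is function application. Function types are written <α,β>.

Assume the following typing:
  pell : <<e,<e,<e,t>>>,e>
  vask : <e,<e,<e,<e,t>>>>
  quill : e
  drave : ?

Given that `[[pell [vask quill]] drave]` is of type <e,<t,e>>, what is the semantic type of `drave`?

For [[pell [vask quill]] drave] to have type <e,<t,e>> with [pell [vask quill]] of type e, drave must be the function: drave : <e,<e,<t,e>>>.

<e,<e,<t,e>>>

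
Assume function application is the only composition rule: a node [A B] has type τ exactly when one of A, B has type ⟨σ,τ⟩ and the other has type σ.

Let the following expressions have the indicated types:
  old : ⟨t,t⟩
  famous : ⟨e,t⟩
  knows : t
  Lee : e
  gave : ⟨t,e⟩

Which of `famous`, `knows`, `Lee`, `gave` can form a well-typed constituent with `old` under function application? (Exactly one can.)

famous : ⟨e,t⟩ — does not combine with old.
knows — combines: old : ⟨t,t⟩ takes knows : t as argument, giving t.
Lee : e — does not combine with old.
gave : ⟨t,e⟩ — does not combine with old.

knows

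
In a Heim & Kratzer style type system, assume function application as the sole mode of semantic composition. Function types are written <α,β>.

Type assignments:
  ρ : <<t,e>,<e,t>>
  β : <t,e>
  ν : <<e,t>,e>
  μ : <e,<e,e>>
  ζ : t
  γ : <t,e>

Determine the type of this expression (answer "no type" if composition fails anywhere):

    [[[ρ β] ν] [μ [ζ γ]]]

[ρ β] — ρ of type <<t,e>,<e,t>> combines with β of type <t,e>: type <e,t>.
[[ρ β] ν] — ν of type <<e,t>,e> combines with [ρ β] of type <e,t>: type e.
[ζ γ] — γ of type <t,e> combines with ζ of type t: type e.
[μ [ζ γ]] — μ of type <e,<e,e>> combines with [ζ γ] of type e: type <e,e>.
[[[ρ β] ν] [μ [ζ γ]]] — [μ [ζ γ]] of type <e,e> combines with [[ρ β] ν] of type e: type e.

e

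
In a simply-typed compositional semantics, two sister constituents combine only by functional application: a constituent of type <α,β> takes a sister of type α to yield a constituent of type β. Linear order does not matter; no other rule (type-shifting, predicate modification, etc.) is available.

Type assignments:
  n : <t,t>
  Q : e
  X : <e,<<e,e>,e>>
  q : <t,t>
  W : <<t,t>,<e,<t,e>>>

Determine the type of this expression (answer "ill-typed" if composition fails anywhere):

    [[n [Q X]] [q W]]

ill-typed

[Q X]: functor X : <e,<<e,e>,e>>, argument Q : e; result <<e,e>,e>.
[n [Q X]]: <t,t> with <<e,e>,e> — neither is a function whose domain matches the other; composition fails here.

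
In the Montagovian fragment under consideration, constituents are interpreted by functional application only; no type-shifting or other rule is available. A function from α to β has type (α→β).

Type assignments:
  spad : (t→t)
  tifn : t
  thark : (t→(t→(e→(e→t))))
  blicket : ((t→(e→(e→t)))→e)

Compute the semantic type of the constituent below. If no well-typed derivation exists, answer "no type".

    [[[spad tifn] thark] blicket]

[spad tifn]: (t→t) applied to t yields t.
[[spad tifn] thark]: (t→(t→(e→(e→t)))) applied to t yields (t→(e→(e→t))).
[[[spad tifn] thark] blicket]: ((t→(e→(e→t)))→e) applied to (t→(e→(e→t))) yields e.

e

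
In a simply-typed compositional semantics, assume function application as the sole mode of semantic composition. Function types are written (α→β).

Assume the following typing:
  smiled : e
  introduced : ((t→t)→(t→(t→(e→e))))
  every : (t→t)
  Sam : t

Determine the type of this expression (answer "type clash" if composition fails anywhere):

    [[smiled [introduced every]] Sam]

type clash

[introduced every]: ((t→t)→(t→(t→(e→e)))) applied to (t→t) yields (t→(t→(e→e))).
[smiled [introduced every]]: e with (t→(t→(e→e))) — neither is a function whose domain matches the other; composition fails here.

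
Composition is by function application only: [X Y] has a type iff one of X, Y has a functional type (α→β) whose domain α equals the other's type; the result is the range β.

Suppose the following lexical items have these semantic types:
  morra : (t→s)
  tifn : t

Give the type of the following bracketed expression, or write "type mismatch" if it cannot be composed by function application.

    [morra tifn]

s

[morra tifn]: (t→s) applied to t yields s.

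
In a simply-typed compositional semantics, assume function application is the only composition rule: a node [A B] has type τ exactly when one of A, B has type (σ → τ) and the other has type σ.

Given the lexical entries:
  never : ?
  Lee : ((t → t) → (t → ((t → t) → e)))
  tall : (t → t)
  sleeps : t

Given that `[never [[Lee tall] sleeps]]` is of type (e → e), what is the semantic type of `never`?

[never [[Lee tall] sleeps]] must have type (e → e). The sister [[Lee tall] sleeps] has type ((t → t) → e); that is not a function onto (e → e), so never must be the functor, of type (((t → t) → e) → (e → e)).

(((t → t) → e) → (e → e))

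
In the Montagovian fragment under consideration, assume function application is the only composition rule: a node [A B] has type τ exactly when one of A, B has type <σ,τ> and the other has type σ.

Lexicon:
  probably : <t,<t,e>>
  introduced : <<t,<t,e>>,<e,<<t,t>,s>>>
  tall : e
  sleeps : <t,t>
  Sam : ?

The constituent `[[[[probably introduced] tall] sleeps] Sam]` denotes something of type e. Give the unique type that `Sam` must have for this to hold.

<s,e>

[[[[probably introduced] tall] sleeps] Sam] is required to be e. [[[probably introduced] tall] sleeps] : s cannot yield e as functor, so Sam : <s,e>.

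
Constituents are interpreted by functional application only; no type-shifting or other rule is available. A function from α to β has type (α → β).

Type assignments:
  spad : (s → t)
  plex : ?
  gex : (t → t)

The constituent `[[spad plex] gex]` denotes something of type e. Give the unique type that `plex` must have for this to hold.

At [[spad plex] gex] (required: e): gex is (t → t), which is not a function with range e; hence [spad plex] is the functor — type ((t → t) → e).
At [spad plex] (required: ((t → t) → e)): spad is (s → t), which is not a function with range ((t → t) → e); hence plex is the functor — type ((s → t) → ((t → t) → e)).

((s → t) → ((t → t) → e))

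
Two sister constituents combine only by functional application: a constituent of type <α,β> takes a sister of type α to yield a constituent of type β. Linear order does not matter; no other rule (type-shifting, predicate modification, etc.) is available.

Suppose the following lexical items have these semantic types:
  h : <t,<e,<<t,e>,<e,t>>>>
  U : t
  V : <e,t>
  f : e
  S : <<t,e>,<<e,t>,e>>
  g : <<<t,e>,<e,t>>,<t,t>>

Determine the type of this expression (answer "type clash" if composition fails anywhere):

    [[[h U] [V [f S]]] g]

type clash

[h U]: <t,<e,<<t,e>,<e,t>>>> applied to t yields <e,<<t,e>,<e,t>>>.
At [f S]: neither e nor <<t,e>,<<e,t>,e>> can take the other as argument; the node is ill-typed.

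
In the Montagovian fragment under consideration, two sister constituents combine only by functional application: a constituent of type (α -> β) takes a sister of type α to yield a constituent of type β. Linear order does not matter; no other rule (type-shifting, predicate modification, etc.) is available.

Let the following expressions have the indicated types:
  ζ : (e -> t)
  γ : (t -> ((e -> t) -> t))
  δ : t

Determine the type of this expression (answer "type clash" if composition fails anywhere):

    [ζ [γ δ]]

t

[γ δ]: functor γ : (t -> ((e -> t) -> t)), argument δ : t; result ((e -> t) -> t).
[ζ [γ δ]]: functor [γ δ] : ((e -> t) -> t), argument ζ : (e -> t); result t.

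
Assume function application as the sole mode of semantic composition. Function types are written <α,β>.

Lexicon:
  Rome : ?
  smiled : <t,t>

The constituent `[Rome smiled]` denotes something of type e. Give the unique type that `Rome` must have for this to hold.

At [Rome smiled] (required: e): smiled is <t,t>, which is not a function with range e; hence Rome is the functor — type <<t,t>,e>.

<<t,t>,e>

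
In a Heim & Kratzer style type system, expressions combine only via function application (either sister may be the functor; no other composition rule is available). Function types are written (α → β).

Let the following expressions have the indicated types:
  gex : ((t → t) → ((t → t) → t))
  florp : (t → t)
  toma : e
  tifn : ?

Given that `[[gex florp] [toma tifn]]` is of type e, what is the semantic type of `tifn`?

(e → (((t → t) → t) → e))

For [[gex florp] [toma tifn]] to have type e with [gex florp] of type ((t → t) → t), [toma tifn] must be the function: [toma tifn] : (((t → t) → t) → e).
For [toma tifn] to have type (((t → t) → t) → e) with toma of type e, tifn must be the function: tifn : (e → (((t → t) → t) → e)).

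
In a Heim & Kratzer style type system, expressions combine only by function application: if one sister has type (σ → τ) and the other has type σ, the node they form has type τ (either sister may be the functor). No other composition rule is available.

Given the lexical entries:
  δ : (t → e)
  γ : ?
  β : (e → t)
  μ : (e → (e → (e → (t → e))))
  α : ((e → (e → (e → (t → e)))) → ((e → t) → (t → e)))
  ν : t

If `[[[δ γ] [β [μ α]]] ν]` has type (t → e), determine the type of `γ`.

At [[[δ γ] [β [μ α]]] ν] (required: (t → e)): ν is t, which is not a function with range (t → e); hence [[δ γ] [β [μ α]]] is the functor — type (t → (t → e)).
At [[δ γ] [β [μ α]]] (required: (t → (t → e))): [β [μ α]] is (t → e), which is not a function with range (t → (t → e)); hence [δ γ] is the functor — type ((t → e) → (t → (t → e))).
At [δ γ] (required: ((t → e) → (t → (t → e)))): δ is (t → e), which is not a function with range ((t → e) → (t → (t → e))); hence γ is the functor — type ((t → e) → ((t → e) → (t → (t → e)))).

((t → e) → ((t → e) → (t → (t → e))))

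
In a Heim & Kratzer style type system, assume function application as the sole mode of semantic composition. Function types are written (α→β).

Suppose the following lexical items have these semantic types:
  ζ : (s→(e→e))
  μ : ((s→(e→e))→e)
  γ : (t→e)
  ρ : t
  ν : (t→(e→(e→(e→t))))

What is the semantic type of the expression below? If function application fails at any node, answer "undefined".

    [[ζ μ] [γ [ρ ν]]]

undefined

[ζ μ] — μ of type ((s→(e→e))→e) combines with ζ of type (s→(e→e)): type e.
[ρ ν] — ν of type (t→(e→(e→(e→t)))) combines with ρ of type t: type (e→(e→(e→t))).
[γ [ρ ν]]: (t→e) with (e→(e→(e→t))) — neither is a function whose domain matches the other; composition fails here.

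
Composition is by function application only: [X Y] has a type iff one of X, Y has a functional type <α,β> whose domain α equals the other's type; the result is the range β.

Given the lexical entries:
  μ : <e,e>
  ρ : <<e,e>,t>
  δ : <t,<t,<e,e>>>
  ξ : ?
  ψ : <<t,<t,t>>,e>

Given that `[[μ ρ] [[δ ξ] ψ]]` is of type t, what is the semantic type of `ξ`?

<<t,<t,<e,e>>>,<<<t,<t,t>>,e>,<t,t>>>

[[μ ρ] [[δ ξ] ψ]] is required to be t. [μ ρ] : t cannot yield t as functor, so [[δ ξ] ψ] : <t,t>.
[[δ ξ] ψ] is required to be <t,t>. ψ : <<t,<t,t>>,e> cannot yield <t,t> as functor, so [δ ξ] : <<<t,<t,t>>,e>,<t,t>>.
[δ ξ] is required to be <<<t,<t,t>>,e>,<t,t>>. δ : <t,<t,<e,e>>> cannot yield <<<t,<t,t>>,e>,<t,t>> as functor, so ξ : <<t,<t,<e,e>>>,<<<t,<t,t>>,e>,<t,t>>>.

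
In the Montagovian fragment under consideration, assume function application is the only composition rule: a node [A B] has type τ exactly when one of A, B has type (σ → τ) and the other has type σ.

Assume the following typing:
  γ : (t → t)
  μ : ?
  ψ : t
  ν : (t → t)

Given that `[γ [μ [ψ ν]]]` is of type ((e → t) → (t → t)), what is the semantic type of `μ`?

For [γ [μ [ψ ν]]] to have type ((e → t) → (t → t)) with γ of type (t → t), [μ [ψ ν]] must be the function: [μ [ψ ν]] : ((t → t) → ((e → t) → (t → t))).
For [μ [ψ ν]] to have type ((t → t) → ((e → t) → (t → t))) with [ψ ν] of type t, μ must be the function: μ : (t → ((t → t) → ((e → t) → (t → t)))).

(t → ((t → t) → ((e → t) → (t → t))))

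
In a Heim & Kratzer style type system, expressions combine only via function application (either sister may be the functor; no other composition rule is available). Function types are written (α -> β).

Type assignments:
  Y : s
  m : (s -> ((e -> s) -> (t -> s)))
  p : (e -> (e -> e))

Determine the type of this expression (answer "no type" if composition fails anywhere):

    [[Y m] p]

[Y m] — m of type (s -> ((e -> s) -> (t -> s))) combines with Y of type s: type ((e -> s) -> (t -> s)).
[[Y m] p]: ((e -> s) -> (t -> s)) with (e -> (e -> e)) — neither is a function whose domain matches the other; composition fails here.

no type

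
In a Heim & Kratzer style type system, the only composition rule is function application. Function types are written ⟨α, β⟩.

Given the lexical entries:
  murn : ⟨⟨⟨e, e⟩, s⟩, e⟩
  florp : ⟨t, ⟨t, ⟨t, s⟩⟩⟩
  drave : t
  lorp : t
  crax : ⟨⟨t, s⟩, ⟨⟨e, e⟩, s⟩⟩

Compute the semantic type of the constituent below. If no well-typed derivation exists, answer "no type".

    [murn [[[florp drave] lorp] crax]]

e

At [florp drave], florp : ⟨t, ⟨t, ⟨t, s⟩⟩⟩ takes drave : t, giving ⟨t, ⟨t, s⟩⟩.
At [[florp drave] lorp], [florp drave] : ⟨t, ⟨t, s⟩⟩ takes lorp : t, giving ⟨t, s⟩.
At [[[florp drave] lorp] crax], crax : ⟨⟨t, s⟩, ⟨⟨e, e⟩, s⟩⟩ takes [[florp drave] lorp] : ⟨t, s⟩, giving ⟨⟨e, e⟩, s⟩.
At [murn [[[florp drave] lorp] crax]], murn : ⟨⟨⟨e, e⟩, s⟩, e⟩ takes [[[florp drave] lorp] crax] : ⟨⟨e, e⟩, s⟩, giving e.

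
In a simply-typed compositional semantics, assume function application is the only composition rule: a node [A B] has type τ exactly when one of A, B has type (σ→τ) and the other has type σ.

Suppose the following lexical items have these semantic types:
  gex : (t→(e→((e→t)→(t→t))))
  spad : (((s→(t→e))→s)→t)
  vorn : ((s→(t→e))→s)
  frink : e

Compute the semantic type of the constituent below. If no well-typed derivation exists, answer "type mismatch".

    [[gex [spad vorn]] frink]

((e→t)→(t→t))

[spad vorn]: functor spad : (((s→(t→e))→s)→t), argument vorn : ((s→(t→e))→s); result t.
[gex [spad vorn]]: functor gex : (t→(e→((e→t)→(t→t)))), argument [spad vorn] : t; result (e→((e→t)→(t→t))).
[[gex [spad vorn]] frink]: functor [gex [spad vorn]] : (e→((e→t)→(t→t))), argument frink : e; result ((e→t)→(t→t)).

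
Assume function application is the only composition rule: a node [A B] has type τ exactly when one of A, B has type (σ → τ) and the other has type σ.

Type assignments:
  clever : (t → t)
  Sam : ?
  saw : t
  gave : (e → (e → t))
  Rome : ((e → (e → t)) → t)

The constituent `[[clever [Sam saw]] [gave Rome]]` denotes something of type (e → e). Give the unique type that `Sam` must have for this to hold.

(t → ((t → t) → (t → (e → e))))

At [[clever [Sam saw]] [gave Rome]] (required: (e → e)): [gave Rome] is t, which is not a function with range (e → e); hence [clever [Sam saw]] is the functor — type (t → (e → e)).
At [clever [Sam saw]] (required: (t → (e → e))): clever is (t → t), which is not a function with range (t → (e → e)); hence [Sam saw] is the functor — type ((t → t) → (t → (e → e))).
At [Sam saw] (required: ((t → t) → (t → (e → e)))): saw is t, which is not a function with range ((t → t) → (t → (e → e))); hence Sam is the functor — type (t → ((t → t) → (t → (e → e)))).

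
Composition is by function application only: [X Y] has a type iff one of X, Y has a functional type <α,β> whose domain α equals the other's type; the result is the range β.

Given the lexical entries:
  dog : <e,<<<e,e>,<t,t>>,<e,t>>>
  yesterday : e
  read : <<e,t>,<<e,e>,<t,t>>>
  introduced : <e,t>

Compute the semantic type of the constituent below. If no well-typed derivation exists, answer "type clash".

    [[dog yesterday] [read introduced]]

<e,t>

[dog yesterday]: functor dog : <e,<<<e,e>,<t,t>>,<e,t>>>, argument yesterday : e; result <<<e,e>,<t,t>>,<e,t>>.
[read introduced]: functor read : <<e,t>,<<e,e>,<t,t>>>, argument introduced : <e,t>; result <<e,e>,<t,t>>.
[[dog yesterday] [read introduced]]: functor [dog yesterday] : <<<e,e>,<t,t>>,<e,t>>, argument [read introduced] : <<e,e>,<t,t>>; result <e,t>.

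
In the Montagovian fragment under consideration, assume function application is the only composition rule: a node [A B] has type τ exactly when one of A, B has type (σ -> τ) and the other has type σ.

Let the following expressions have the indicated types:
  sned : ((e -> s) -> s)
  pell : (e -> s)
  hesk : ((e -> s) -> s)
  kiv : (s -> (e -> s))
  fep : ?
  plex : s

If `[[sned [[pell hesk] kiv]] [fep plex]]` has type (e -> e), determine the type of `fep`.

(s -> (s -> (e -> e)))

For [[sned [[pell hesk] kiv]] [fep plex]] to have type (e -> e) with [sned [[pell hesk] kiv]] of type s, [fep plex] must be the function: [fep plex] : (s -> (e -> e)).
For [fep plex] to have type (s -> (e -> e)) with plex of type s, fep must be the function: fep : (s -> (s -> (e -> e))).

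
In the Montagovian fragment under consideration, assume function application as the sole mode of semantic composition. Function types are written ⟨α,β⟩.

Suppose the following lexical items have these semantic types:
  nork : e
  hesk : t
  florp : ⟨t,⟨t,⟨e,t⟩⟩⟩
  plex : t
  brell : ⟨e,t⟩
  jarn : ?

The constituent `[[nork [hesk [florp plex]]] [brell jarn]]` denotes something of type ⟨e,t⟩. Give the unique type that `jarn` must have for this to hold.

⟨⟨e,t⟩,⟨t,⟨e,t⟩⟩⟩

[[nork [hesk [florp plex]]] [brell jarn]] must have type ⟨e,t⟩. The sister [nork [hesk [florp plex]]] has type t; that is not a function onto ⟨e,t⟩, so [brell jarn] must be the functor, of type ⟨t,⟨e,t⟩⟩.
[brell jarn] must have type ⟨t,⟨e,t⟩⟩. The sister brell has type ⟨e,t⟩; that is not a function onto ⟨t,⟨e,t⟩⟩, so jarn must be the functor, of type ⟨⟨e,t⟩,⟨t,⟨e,t⟩⟩⟩.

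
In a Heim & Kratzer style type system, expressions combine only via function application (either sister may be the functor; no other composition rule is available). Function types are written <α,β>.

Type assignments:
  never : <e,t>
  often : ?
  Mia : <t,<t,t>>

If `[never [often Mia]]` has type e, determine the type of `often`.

<<t,<t,t>>,<<e,t>,e>>

[never [often Mia]] is required to be e. never : <e,t> cannot yield e as functor, so [often Mia] : <<e,t>,e>.
[often Mia] is required to be <<e,t>,e>. Mia : <t,<t,t>> cannot yield <<e,t>,e> as functor, so often : <<t,<t,t>>,<<e,t>,e>>.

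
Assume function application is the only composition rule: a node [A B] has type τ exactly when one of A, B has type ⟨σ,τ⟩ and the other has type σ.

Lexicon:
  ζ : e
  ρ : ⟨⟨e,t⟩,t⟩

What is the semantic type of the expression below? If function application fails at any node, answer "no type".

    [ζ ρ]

no type

[ζ ρ]: e with ⟨⟨e,t⟩,t⟩ — neither is a function whose domain matches the other; composition fails here.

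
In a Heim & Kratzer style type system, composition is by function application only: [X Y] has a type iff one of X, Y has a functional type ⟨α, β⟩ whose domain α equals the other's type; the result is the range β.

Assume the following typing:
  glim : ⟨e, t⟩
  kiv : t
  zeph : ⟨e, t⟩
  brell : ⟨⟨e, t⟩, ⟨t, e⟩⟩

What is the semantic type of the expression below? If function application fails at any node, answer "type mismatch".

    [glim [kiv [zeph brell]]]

[zeph brell]: brell is ⟨⟨e, t⟩, ⟨t, e⟩⟩, zeph is ⟨e, t⟩; result ⟨t, e⟩.
[kiv [zeph brell]]: [zeph brell] is ⟨t, e⟩, kiv is t; result e.
[glim [kiv [zeph brell]]]: glim is ⟨e, t⟩, [kiv [zeph brell]] is e; result t.

t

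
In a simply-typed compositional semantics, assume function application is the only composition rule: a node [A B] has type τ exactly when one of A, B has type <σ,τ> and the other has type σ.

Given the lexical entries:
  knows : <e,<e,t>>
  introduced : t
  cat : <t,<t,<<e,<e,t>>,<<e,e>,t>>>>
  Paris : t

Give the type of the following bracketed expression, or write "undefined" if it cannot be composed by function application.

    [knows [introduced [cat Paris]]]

<<e,e>,t>

[cat Paris]: <t,<t,<<e,<e,t>>,<<e,e>,t>>>> applied to t yields <t,<<e,<e,t>>,<<e,e>,t>>>.
[introduced [cat Paris]]: <t,<<e,<e,t>>,<<e,e>,t>>> applied to t yields <<e,<e,t>>,<<e,e>,t>>.
[knows [introduced [cat Paris]]]: <<e,<e,t>>,<<e,e>,t>> applied to <e,<e,t>> yields <<e,e>,t>.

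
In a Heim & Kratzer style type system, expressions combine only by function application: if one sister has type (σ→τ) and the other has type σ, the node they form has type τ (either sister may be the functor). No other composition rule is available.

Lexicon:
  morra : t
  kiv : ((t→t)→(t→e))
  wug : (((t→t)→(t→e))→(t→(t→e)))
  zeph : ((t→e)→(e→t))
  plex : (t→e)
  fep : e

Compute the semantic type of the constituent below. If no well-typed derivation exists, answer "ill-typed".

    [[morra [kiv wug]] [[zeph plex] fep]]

e

[kiv wug]: functor wug : (((t→t)→(t→e))→(t→(t→e))), argument kiv : ((t→t)→(t→e)); result (t→(t→e)).
[morra [kiv wug]]: functor [kiv wug] : (t→(t→e)), argument morra : t; result (t→e).
[zeph plex]: functor zeph : ((t→e)→(e→t)), argument plex : (t→e); result (e→t).
[[zeph plex] fep]: functor [zeph plex] : (e→t), argument fep : e; result t.
[[morra [kiv wug]] [[zeph plex] fep]]: functor [morra [kiv wug]] : (t→e), argument [[zeph plex] fep] : t; result e.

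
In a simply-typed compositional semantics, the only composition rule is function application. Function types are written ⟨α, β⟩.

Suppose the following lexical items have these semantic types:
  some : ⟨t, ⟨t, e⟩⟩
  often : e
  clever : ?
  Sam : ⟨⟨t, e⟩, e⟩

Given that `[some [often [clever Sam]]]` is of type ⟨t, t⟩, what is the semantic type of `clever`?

⟨⟨⟨t, e⟩, e⟩, ⟨e, ⟨⟨t, ⟨t, e⟩⟩, ⟨t, t⟩⟩⟩⟩

At [some [often [clever Sam]]] (required: ⟨t, t⟩): some is ⟨t, ⟨t, e⟩⟩, which is not a function with range ⟨t, t⟩; hence [often [clever Sam]] is the functor — type ⟨⟨t, ⟨t, e⟩⟩, ⟨t, t⟩⟩.
At [often [clever Sam]] (required: ⟨⟨t, ⟨t, e⟩⟩, ⟨t, t⟩⟩): often is e, which is not a function with range ⟨⟨t, ⟨t, e⟩⟩, ⟨t, t⟩⟩; hence [clever Sam] is the functor — type ⟨e, ⟨⟨t, ⟨t, e⟩⟩, ⟨t, t⟩⟩⟩.
At [clever Sam] (required: ⟨e, ⟨⟨t, ⟨t, e⟩⟩, ⟨t, t⟩⟩⟩): Sam is ⟨⟨t, e⟩, e⟩, which is not a function with range ⟨e, ⟨⟨t, ⟨t, e⟩⟩, ⟨t, t⟩⟩⟩; hence clever is the functor — type ⟨⟨⟨t, e⟩, e⟩, ⟨e, ⟨⟨t, ⟨t, e⟩⟩, ⟨t, t⟩⟩⟩⟩.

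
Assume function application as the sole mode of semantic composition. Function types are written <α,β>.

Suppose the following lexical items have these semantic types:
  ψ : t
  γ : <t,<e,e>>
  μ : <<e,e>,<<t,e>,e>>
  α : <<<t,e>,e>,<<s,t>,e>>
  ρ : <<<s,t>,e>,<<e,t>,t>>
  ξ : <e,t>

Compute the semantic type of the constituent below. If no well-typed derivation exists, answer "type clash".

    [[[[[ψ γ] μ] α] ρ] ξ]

t

[ψ γ]: <t,<e,e>> applied to t yields <e,e>.
[[ψ γ] μ]: <<e,e>,<<t,e>,e>> applied to <e,e> yields <<t,e>,e>.
[[[ψ γ] μ] α]: <<<t,e>,e>,<<s,t>,e>> applied to <<t,e>,e> yields <<s,t>,e>.
[[[[ψ γ] μ] α] ρ]: <<<s,t>,e>,<<e,t>,t>> applied to <<s,t>,e> yields <<e,t>,t>.
[[[[[ψ γ] μ] α] ρ] ξ]: <<e,t>,t> applied to <e,t> yields t.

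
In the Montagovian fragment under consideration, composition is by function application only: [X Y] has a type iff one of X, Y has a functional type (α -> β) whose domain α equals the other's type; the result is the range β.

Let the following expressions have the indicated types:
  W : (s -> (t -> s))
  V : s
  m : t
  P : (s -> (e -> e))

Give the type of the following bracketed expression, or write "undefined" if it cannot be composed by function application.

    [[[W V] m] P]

[W V]: (s -> (t -> s)) applied to s yields (t -> s).
[[W V] m]: (t -> s) applied to t yields s.
[[[W V] m] P]: (s -> (e -> e)) applied to s yields (e -> e).

(e -> e)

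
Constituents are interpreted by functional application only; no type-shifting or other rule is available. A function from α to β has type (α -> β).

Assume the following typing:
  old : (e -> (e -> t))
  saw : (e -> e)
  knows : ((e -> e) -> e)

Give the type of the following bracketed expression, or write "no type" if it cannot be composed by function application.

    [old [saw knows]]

(e -> t)

[saw knows]: functor knows : ((e -> e) -> e), argument saw : (e -> e); result e.
[old [saw knows]]: functor old : (e -> (e -> t)), argument [saw knows] : e; result (e -> t).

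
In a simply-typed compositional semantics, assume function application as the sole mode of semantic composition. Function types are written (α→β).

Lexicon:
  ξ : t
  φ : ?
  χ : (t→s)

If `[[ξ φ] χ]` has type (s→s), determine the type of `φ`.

(t→((t→s)→(s→s)))

[[ξ φ] χ] is required to be (s→s). χ : (t→s) cannot yield (s→s) as functor, so [ξ φ] : ((t→s)→(s→s)).
[ξ φ] is required to be ((t→s)→(s→s)). ξ : t cannot yield ((t→s)→(s→s)) as functor, so φ : (t→((t→s)→(s→s))).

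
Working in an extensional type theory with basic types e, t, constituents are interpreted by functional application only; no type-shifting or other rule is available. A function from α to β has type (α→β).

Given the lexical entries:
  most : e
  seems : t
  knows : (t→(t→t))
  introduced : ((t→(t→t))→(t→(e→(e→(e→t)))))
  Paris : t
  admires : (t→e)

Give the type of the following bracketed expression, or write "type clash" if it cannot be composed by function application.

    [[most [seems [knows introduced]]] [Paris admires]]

(e→t)

[knows introduced] — introduced of type ((t→(t→t))→(t→(e→(e→(e→t))))) combines with knows of type (t→(t→t)): type (t→(e→(e→(e→t)))).
[seems [knows introduced]] — [knows introduced] of type (t→(e→(e→(e→t)))) combines with seems of type t: type (e→(e→(e→t))).
[most [seems [knows introduced]]] — [seems [knows introduced]] of type (e→(e→(e→t))) combines with most of type e: type (e→(e→t)).
[Paris admires] — admires of type (t→e) combines with Paris of type t: type e.
[[most [seems [knows introduced]]] [Paris admires]] — [most [seems [knows introduced]]] of type (e→(e→t)) combines with [Paris admires] of type e: type (e→t).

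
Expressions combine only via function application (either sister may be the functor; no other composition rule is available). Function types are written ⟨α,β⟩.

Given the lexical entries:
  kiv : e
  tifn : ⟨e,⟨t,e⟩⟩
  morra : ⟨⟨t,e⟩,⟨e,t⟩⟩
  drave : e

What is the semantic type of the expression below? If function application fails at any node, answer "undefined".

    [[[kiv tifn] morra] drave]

t

[kiv tifn]: ⟨e,⟨t,e⟩⟩ applied to e yields ⟨t,e⟩.
[[kiv tifn] morra]: ⟨⟨t,e⟩,⟨e,t⟩⟩ applied to ⟨t,e⟩ yields ⟨e,t⟩.
[[[kiv tifn] morra] drave]: ⟨e,t⟩ applied to e yields t.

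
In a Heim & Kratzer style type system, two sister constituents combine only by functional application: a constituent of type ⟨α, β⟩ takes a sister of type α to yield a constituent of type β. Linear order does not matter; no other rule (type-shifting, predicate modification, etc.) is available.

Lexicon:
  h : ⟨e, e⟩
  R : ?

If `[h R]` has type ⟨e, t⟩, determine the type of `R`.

[h R] must have type ⟨e, t⟩. The sister h has type ⟨e, e⟩; that is not a function onto ⟨e, t⟩, so R must be the functor, of type ⟨⟨e, e⟩, ⟨e, t⟩⟩.

⟨⟨e, e⟩, ⟨e, t⟩⟩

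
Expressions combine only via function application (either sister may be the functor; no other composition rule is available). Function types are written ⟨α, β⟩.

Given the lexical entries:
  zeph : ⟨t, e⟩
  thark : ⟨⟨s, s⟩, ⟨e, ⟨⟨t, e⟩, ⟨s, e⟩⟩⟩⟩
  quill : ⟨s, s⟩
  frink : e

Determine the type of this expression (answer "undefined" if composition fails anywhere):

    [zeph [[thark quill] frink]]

⟨s, e⟩

[thark quill]: thark is ⟨⟨s, s⟩, ⟨e, ⟨⟨t, e⟩, ⟨s, e⟩⟩⟩⟩, quill is ⟨s, s⟩; result ⟨e, ⟨⟨t, e⟩, ⟨s, e⟩⟩⟩.
[[thark quill] frink]: [thark quill] is ⟨e, ⟨⟨t, e⟩, ⟨s, e⟩⟩⟩, frink is e; result ⟨⟨t, e⟩, ⟨s, e⟩⟩.
[zeph [[thark quill] frink]]: [[thark quill] frink] is ⟨⟨t, e⟩, ⟨s, e⟩⟩, zeph is ⟨t, e⟩; result ⟨s, e⟩.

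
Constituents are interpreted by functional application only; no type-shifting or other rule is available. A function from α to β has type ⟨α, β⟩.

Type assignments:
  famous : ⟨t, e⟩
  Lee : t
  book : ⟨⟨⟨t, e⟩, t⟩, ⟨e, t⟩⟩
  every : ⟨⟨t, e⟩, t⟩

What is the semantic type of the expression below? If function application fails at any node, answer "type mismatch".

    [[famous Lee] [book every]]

[famous Lee]: ⟨t, e⟩ applied to t yields e.
[book every]: ⟨⟨⟨t, e⟩, t⟩, ⟨e, t⟩⟩ applied to ⟨⟨t, e⟩, t⟩ yields ⟨e, t⟩.
[[famous Lee] [book every]]: ⟨e, t⟩ applied to e yields t.

t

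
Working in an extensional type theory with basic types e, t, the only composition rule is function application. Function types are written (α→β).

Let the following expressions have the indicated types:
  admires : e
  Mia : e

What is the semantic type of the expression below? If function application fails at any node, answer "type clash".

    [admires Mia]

type clash

At [admires Mia]: neither e nor e can take the other as argument; the node is ill-typed.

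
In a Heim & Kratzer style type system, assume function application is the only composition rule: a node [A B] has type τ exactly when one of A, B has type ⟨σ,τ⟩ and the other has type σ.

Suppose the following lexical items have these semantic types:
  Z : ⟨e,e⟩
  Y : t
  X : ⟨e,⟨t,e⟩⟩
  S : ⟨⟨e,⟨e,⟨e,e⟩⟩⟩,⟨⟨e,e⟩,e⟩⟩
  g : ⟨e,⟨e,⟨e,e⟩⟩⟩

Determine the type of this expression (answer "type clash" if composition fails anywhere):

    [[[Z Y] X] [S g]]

type clash

[Z Y]: ⟨e,e⟩ with t — neither is a function whose domain matches the other; composition fails here.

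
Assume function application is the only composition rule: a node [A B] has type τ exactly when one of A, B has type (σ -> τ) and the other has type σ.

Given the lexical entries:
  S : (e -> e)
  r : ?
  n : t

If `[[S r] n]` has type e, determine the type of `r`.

((e -> e) -> (t -> e))

For [[S r] n] to have type e with n of type t, [S r] must be the function: [S r] : (t -> e).
For [S r] to have type (t -> e) with S of type (e -> e), r must be the function: r : ((e -> e) -> (t -> e)).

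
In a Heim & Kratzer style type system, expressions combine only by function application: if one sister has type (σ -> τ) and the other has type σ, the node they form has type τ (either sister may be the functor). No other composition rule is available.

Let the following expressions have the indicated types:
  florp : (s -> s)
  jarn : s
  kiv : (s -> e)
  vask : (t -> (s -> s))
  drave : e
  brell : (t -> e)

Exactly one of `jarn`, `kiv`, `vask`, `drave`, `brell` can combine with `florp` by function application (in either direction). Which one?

jarn

jarn — combines: florp : (s -> s) takes jarn : s as argument, giving s.
kiv : (s -> e) — does not combine with florp.
vask : (t -> (s -> s)) — does not combine with florp.
drave : e — does not combine with florp.
brell : (t -> e) — does not combine with florp.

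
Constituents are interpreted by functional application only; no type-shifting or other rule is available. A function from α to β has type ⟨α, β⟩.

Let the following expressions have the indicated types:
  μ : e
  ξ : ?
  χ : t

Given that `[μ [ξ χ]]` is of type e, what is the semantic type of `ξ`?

⟨t, ⟨e, e⟩⟩

For [μ [ξ χ]] to have type e with μ of type e, [ξ χ] must be the function: [ξ χ] : ⟨e, e⟩.
For [ξ χ] to have type ⟨e, e⟩ with χ of type t, ξ must be the function: ξ : ⟨t, ⟨e, e⟩⟩.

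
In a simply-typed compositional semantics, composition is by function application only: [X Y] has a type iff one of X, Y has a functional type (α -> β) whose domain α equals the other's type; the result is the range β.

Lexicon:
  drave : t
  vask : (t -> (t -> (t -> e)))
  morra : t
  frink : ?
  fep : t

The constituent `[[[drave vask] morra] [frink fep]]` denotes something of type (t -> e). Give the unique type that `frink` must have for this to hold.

(t -> ((t -> e) -> (t -> e)))

At [[[drave vask] morra] [frink fep]] (required: (t -> e)): [[drave vask] morra] is (t -> e), which is not a function with range (t -> e); hence [frink fep] is the functor — type ((t -> e) -> (t -> e)).
At [frink fep] (required: ((t -> e) -> (t -> e))): fep is t, which is not a function with range ((t -> e) -> (t -> e)); hence frink is the functor — type (t -> ((t -> e) -> (t -> e))).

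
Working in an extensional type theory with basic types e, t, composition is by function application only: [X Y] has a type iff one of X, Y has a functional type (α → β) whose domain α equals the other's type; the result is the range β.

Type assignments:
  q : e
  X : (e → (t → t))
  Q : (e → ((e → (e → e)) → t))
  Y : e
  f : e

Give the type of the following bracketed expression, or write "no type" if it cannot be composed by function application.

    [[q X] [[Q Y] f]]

no type

At [q X], X : (e → (t → t)) takes q : e, giving (t → t).
At [Q Y], Q : (e → ((e → (e → e)) → t)) takes Y : e, giving ((e → (e → e)) → t).
[[Q Y] f]: ((e → (e → e)) → t) and e cannot combine by function application — type clash.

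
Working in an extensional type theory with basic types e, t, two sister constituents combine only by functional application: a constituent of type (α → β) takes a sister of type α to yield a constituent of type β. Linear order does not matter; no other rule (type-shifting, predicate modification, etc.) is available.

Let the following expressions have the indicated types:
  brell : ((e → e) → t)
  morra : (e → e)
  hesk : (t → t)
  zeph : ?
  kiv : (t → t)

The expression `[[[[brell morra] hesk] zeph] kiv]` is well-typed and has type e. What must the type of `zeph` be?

For [[[[brell morra] hesk] zeph] kiv] to have type e with kiv of type (t → t), [[[brell morra] hesk] zeph] must be the function: [[[brell morra] hesk] zeph] : ((t → t) → e).
For [[[brell morra] hesk] zeph] to have type ((t → t) → e) with [[brell morra] hesk] of type t, zeph must be the function: zeph : (t → ((t → t) → e)).

(t → ((t → t) → e))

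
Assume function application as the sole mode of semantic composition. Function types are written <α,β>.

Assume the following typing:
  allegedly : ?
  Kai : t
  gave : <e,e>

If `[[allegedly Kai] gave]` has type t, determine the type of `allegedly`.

<t,<<e,e>,t>>

[[allegedly Kai] gave] is required to be t. gave : <e,e> cannot yield t as functor, so [allegedly Kai] : <<e,e>,t>.
[allegedly Kai] is required to be <<e,e>,t>. Kai : t cannot yield <<e,e>,t> as functor, so allegedly : <t,<<e,e>,t>>.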